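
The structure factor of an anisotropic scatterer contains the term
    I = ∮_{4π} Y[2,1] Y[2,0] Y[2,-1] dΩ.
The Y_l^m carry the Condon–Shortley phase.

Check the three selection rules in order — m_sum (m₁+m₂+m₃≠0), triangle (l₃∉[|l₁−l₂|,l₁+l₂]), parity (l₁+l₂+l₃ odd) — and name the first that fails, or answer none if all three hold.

none

m₁+m₂+m₃ = 1 + 0 − 1 = 0  ✓
triangle: |2−2|=0 ≤ l₃=2 ≤ 2+2=4  ✓
parity: l₁+l₂+l₃ = 6 is even  ✓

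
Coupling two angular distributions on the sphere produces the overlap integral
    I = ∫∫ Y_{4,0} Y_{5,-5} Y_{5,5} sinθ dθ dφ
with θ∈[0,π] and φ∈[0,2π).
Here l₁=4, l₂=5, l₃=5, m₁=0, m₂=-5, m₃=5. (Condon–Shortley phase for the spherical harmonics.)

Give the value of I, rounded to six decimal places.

-0.130198

Rules hold: Σm=0, L=14 even, 1≤5≤9.
N = 9·11·11 = 1089
Δ = 4!·4!·6!/15! = 1/3153150
Racah Σ t=0..4: t=0:+1/69120 t=1:−1/1728 t=2:+1/576 t=3:−1/1728 t=4:+1/69120 = 7/11520
⇒ 3j(4 5 5; 0 0 0)² = 2/143, sgn -1
Racah Σ t=0..0: t=0:+1/414720 = 1/414720
⇒ 3j(4 5 5; 0 -5 5)² = 2/143, sgn +1
4πI² = N·(3j₀)²·(3jₘ)² = 36/169
I = -1·√(0.213018/4π) = -0.13019760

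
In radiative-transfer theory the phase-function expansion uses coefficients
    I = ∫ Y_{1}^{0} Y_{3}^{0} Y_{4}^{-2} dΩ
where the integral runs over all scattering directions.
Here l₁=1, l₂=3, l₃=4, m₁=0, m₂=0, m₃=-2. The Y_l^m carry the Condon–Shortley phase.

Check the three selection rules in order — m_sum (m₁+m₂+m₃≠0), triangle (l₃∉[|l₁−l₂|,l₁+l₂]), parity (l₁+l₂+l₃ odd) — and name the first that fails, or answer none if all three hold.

Σmᵢ = -2  ✗
l₃∈[|l₁−l₂|,l₁+l₂]=[2,4], have l₃=4
Σlᵢ = 8 ⇒ even

m_sum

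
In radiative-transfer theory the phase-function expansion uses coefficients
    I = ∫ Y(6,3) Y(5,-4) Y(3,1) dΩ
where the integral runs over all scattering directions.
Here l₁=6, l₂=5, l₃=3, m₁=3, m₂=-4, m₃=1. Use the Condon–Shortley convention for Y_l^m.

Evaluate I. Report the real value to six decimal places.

0.176531

m-sum 0 ✓  L=14 even ✓  1≤3≤11 ✓
Π(2lᵢ+1) = 13×11×7 = 1001
triangle coeff Δ(6,5,3) = 1/675675
Σ_t [3,5]: t=3:−1/8640 t=4:+1/2304 t=5:−1/8640 = 7/34560
(3j)²=7/429 [(6 5 3; 0 0 0)], sign=-1
Σ_t [0,1]: t=0:+1/241920 t=1:−1/40320 = -1/48384
(3j)²=24/1001 [(6 5 3; 3 -4 1)], sign=-1
⇒ 4πI² = 56/143
I = (+1)√(56/143/(4π)) = 0.17653103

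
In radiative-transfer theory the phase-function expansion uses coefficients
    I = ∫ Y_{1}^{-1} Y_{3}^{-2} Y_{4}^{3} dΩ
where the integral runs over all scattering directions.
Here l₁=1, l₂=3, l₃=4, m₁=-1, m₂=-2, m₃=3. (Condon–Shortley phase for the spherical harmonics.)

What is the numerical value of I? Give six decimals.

m-sum 0 ✓  L=8 even ✓  2≤4≤4 ✓
Π(2lᵢ+1) = 3×7×9 = 189
triangle coeff Δ(1,3,4) = 1/252
Σ_t [0,0]: t=0:+1/36 = 1/36
(3j)²=4/63 [(1 3 4; 0 0 0)], sign=+1
Σ_t [0,0]: t=0:+1/240 = 1/240
(3j)²=1/12 [(1 3 4; -1 -2 3)], sign=-1
⇒ 4πI² = 1/1
I = (-1)√(1/1/(4π)) = -0.28209479

-0.282095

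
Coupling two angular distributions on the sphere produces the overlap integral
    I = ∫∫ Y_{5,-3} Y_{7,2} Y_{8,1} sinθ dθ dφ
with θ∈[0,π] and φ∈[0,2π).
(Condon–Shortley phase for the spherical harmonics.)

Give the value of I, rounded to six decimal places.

m-sum 0 ✓  L=20 even ✓  2≤8≤12 ✓
Π(2lᵢ+1) = 11×15×17 = 2805
triangle coeff Δ(5,7,8) = 1/814773960
Σ_t [0,4]: t=0:+1/87091200 t=1:−1/4976640 t=2:+1/2073600 t=3:−1/4976640 t=4:+1/87091200 = 1/9676800
(3j)²=360/46189 [(5 7 8; 0 0 0)], sign=+1
Σ_t [2,4]: t=2:+1/87091200 t=3:−1/12441600 t=4:+1/16588800 = -1/116121600
(3j)²=27/46189 [(5 7 8; -3 2 1)], sign=+1
⇒ 4πI² = 145800/11408683
I = (+1)√(145800/11408683/(4π)) = 0.03189011

0.031890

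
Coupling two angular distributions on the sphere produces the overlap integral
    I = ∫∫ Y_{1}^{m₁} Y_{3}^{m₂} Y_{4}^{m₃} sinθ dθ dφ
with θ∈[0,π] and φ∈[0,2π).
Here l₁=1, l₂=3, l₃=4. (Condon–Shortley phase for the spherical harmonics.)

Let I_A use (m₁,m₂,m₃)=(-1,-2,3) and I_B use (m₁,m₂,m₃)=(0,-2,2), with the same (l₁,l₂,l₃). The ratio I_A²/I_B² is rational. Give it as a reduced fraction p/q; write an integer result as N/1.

Shared (l₁,l₂,l₃)=(1,3,4): N and (l;000)² cancel in I_A²/I_B².
A: Δ = 0!·2!·6!/9! = 1/252; Racah Σ t=0..0: t=0:+1/240 = 1/240; ⇒ 3j(1 3 4; -1 -2 3)² = 1/12, sgn -1
B: Δ = 0!·2!·6!/9! = 1/252; Racah Σ t=0..0: t=0:+1/120 = 1/120; ⇒ 3j(1 3 4; 0 -2 2)² = 1/21, sgn +1
I_A²/I_B² = (1/12)/(1/21) = 7/4

7/4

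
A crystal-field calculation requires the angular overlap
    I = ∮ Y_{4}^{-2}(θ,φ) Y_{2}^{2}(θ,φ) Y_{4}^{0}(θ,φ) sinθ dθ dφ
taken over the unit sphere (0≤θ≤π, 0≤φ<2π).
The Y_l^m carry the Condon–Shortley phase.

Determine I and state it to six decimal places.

-0.190365

m-sum 0 ✓  L=10 even ✓  2≤4≤6 ✓
Π(2lᵢ+1) = 9×5×9 = 405
triangle coeff Δ(4,2,4) = 1/13860
Σ_t [0,2]: t=0:+1/192 t=1:−1/36 t=2:+1/192 = -5/288
(3j)²=20/693 [(4 2 4; 0 0 0)], sign=-1
Σ_t [2,2]: t=2:+1/192 = 1/192
(3j)²=3/77 [(4 2 4; -2 2 0)], sign=+1
⇒ 4πI² = 2700/5929
I = (-1)√(2700/5929/(4π)) = -0.19036462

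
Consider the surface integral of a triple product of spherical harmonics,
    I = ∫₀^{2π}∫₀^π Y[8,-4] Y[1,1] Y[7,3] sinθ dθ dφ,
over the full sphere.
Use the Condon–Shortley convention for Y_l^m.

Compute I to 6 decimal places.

0.248575

Checks pass: Σm=0; 16 even; l₃=7∈[7,9].
(2·8+1)(2·1+1)(2·7+1) = 765
Δ: 2! 14! 0! / 17! → 1/2040
sum: t=1:−1/25401600 = -1/25401600
3j²(8 1 7; 0 0 0) = Δ·Π!·Σ² = 8/255  (sign +1)
sum: t=2:+1/174182400 = 1/174182400
3j²(8 1 7; -4 1 3) = Δ·Π!·Σ² = 11/340  (sign +1)
combine: 4πI² = 765·8/255·11/340 = 66/85
take √, sign +1: I = 0.24857507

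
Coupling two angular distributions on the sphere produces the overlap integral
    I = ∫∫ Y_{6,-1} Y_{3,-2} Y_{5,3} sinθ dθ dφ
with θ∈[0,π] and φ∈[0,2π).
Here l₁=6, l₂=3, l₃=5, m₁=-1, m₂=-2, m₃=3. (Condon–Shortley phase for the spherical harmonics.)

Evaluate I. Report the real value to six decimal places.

0.166435

Rules hold: Σm=0, L=14 even, 3≤5≤9.
N = 13·7·11 = 1001
Δ = 4!·8!·2!/15! = 1/675675
Racah Σ t=1..3: t=1:−1/8640 t=2:+1/2304 t=3:−1/8640 = 7/34560
⇒ 3j(6 3 5; 0 0 0)² = 7/429, sgn -1
Racah Σ t=0..1: t=0:+1/120960 t=1:−1/17280 = -1/20160
⇒ 3j(6 3 5; -1 -2 3)² = 64/3003, sgn -1
4πI² = N·(3j₀)²·(3jₘ)² = 448/1287
I = +1·√(0.348096/4π) = 0.16643505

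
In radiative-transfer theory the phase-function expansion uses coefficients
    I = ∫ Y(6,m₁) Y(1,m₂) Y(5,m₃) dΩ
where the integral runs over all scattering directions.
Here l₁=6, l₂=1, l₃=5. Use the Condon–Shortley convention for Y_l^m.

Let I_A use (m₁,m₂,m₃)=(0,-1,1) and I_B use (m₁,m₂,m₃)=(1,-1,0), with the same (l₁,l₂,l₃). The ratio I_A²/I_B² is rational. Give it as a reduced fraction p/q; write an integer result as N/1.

5/7

l's match ⇒ only the (l;m) 3-j factors differ between A and B.
A: triangle coeff Δ(6,1,5) = 1/858; Σ_t [0,0]: t=0:+1/34560 = 1/34560; (3j)²=5/286 [(6 1 5; 0 -1 1)], sign=+1
B: triangle coeff Δ(6,1,5) = 1/858; Σ_t [0,0]: t=0:+1/28800 = 1/28800; (3j)²=7/286 [(6 1 5; 1 -1 0)], sign=-1
I_A²/I_B² = (5/286)/(7/286) = 5/7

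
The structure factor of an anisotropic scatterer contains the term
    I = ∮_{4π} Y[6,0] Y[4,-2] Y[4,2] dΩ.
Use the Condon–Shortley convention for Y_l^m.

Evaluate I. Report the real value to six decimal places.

-0.156478

m-sum 0 ✓  L=14 even ✓  2≤4≤10 ✓
Π(2lᵢ+1) = 13×9×9 = 1053
triangle coeff Δ(6,4,4) = 1/1261260
Σ_t [2,4]: t=2:+1/4608 t=3:−1/1296 t=4:+1/4608 = -7/20736
(3j)²=20/1287 [(6 4 4; 0 0 0)], sign=-1
Σ_t [0,2]: t=0:+1/1036800 t=1:−1/14400 t=2:+1/4608 = 77/518400
(3j)²=11/585 [(6 4 4; 0 -2 2)], sign=+1
⇒ 4πI² = 4/13
I = (-1)√(4/13/(4π)) = -0.15647804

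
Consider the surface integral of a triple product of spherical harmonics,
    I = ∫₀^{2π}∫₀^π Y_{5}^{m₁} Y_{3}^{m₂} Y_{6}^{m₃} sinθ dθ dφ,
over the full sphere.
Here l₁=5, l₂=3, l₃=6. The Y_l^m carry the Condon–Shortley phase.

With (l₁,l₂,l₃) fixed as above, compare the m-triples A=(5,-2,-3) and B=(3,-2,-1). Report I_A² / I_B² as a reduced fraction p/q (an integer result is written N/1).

9/32

Same 5,3,6: normalisation and zero-m 3j drop out of the ratio.
A: Δ: 2! 8! 4! / 15! → 1/675675; sum: t=0:+1/483840 = 1/483840; 3j²(5 3 6; 5 -2 -3) = Δ·Π!·Σ² = 6/1001  (sign -1)
B: Δ: 2! 8! 4! / 15! → 1/675675; sum: t=0:+1/17280 t=1:−1/120960 = 1/20160; 3j²(5 3 6; 3 -2 -1) = Δ·Π!·Σ² = 64/3003  (sign -1)
I_A²/I_B² = (6/1001)/(64/3003) = 9/32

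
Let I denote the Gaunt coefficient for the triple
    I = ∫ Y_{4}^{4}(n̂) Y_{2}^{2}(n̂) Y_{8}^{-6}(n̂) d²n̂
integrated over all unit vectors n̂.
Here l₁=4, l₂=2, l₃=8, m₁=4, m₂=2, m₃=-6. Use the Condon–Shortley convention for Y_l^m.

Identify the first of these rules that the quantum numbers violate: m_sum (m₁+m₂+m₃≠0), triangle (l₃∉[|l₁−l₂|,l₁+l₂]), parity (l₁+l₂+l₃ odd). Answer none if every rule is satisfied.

triangle

m₁+m₂+m₃ = 4 + 2 − 6 = 0  ✓
triangle: |4−2|=2 ≤ l₃=8 ≤ 4+2=6  ✗
parity: l₁+l₂+l₃ = 14 is even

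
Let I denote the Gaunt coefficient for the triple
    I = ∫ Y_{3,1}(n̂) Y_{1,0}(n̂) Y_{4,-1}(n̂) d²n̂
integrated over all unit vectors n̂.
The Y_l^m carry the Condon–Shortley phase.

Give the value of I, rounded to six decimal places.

-0.238414

Checks pass: Σm=0; 8 even; l₃=4∈[2,4].
(2·3+1)(2·1+1)(2·4+1) = 189
Δ: 0! 6! 2! / 9! → 1/252
sum: t=0:+1/36 = 1/36
3j²(3 1 4; 0 0 0) = Δ·Π!·Σ² = 4/63  (sign +1)
sum: t=0:+1/48 = 1/48
3j²(3 1 4; 1 0 -1) = Δ·Π!·Σ² = 5/84  (sign -1)
combine: 4πI² = 189·4/63·5/84 = 5/7
take √, sign -1: I = -0.23841361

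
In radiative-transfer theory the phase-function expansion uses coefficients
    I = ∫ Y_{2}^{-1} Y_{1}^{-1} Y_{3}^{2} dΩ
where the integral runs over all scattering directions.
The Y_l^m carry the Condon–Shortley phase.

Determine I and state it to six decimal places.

Checks pass: Σm=0; 6 even; l₃=3∈[1,3].
(2·2+1)(2·1+1)(2·3+1) = 105
Δ: 0! 4! 2! / 7! → 1/105
sum: t=0:+1/4 = 1/4
3j²(2 1 3; 0 0 0) = Δ·Π!·Σ² = 3/35  (sign -1)
sum: t=0:+1/12 = 1/12
3j²(2 1 3; -1 -1 2) = Δ·Π!·Σ² = 2/21  (sign -1)
combine: 4πI² = 105·3/35·2/21 = 6/7
take √, sign +1: I = 0.26116903

0.261169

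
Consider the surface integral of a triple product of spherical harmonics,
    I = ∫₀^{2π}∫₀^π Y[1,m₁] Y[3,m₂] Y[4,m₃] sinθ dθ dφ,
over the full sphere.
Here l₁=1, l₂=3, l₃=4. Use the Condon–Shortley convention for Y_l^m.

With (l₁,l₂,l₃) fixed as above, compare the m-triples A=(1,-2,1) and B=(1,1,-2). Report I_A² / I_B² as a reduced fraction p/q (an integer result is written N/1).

l's match ⇒ only the (l;m) 3-j factors differ between A and B.
A: triangle coeff Δ(1,3,4) = 1/252; Σ_t [0,0]: t=0:+1/240 = 1/240; (3j)²=1/84 [(1 3 4; 1 -2 1)], sign=-1
B: triangle coeff Δ(1,3,4) = 1/252; Σ_t [0,0]: t=0:+1/96 = 1/96; (3j)²=5/84 [(1 3 4; 1 1 -2)], sign=+1
I_A²/I_B² = (1/84)/(5/84) = 1/5

1/5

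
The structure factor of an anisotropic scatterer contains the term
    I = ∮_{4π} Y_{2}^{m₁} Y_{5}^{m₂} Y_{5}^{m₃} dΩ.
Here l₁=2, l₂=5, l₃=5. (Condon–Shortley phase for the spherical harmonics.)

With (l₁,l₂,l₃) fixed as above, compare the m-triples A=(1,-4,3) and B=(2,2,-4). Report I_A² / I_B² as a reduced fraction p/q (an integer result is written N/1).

49/24

Shared (l₁,l₂,l₃)=(2,5,5): N and (l;000)² cancel in I_A²/I_B².
A: Δ = 2!·2!·8!/13! = 1/38610; Racah Σ t=0..1: t=0:+1/10080 t=1:−1/80640 = 1/11520; ⇒ 3j(2 5 5; 1 -4 3)² = 49/1430, sgn +1
B: Δ = 2!·2!·8!/13! = 1/38610; Racah Σ t=0..0: t=0:+1/20160 = 1/20160; ⇒ 3j(2 5 5; 2 2 -4)² = 12/715, sgn -1
I_A²/I_B² = (49/1430)/(12/715) = 49/24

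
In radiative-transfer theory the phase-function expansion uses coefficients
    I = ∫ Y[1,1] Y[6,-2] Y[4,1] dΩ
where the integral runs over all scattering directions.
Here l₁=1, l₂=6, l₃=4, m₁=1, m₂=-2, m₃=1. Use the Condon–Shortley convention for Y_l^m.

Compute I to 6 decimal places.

0.000000

|1−6|≤4≤1+6 violated ⇒ I = 0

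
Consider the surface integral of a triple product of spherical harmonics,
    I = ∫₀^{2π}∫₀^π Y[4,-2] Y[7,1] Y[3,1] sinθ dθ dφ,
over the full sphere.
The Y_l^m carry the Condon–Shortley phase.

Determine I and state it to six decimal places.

m-sum 0 ✓  L=14 even ✓  3≤3≤11 ✓
Π(2lᵢ+1) = 9×15×7 = 945
triangle coeff Δ(4,7,3) = 1/45045
Σ_t [4,4]: t=4:+1/20736 = 1/20736
(3j)²=35/1287 [(4 7 3; 0 0 0)], sign=-1
Σ_t [6,6]: t=6:+1/69120 = 1/69120
(3j)²=4/429 [(4 7 3; -2 1 1)], sign=+1
⇒ 4πI² = 4900/20449
I = (-1)√(4900/20449/(4π)) = -0.13808836

-0.138088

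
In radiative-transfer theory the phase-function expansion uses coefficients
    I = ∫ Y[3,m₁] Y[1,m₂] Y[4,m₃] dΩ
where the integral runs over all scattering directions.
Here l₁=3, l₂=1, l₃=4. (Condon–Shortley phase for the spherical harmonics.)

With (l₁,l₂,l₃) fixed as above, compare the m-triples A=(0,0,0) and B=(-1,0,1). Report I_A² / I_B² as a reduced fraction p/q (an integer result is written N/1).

16/15

Same 3,1,4: normalisation and zero-m 3j drop out of the ratio.
A: Δ: 0! 6! 2! / 9! → 1/252; sum: t=0:+1/36 = 1/36; 3j²(3 1 4; 0 0 0) = Δ·Π!·Σ² = 4/63  (sign +1)
B: Δ: 0! 6! 2! / 9! → 1/252; sum: t=0:+1/48 = 1/48; 3j²(3 1 4; -1 0 1) = Δ·Π!·Σ² = 5/84  (sign -1)
I_A²/I_B² = (4/63)/(5/84) = 16/15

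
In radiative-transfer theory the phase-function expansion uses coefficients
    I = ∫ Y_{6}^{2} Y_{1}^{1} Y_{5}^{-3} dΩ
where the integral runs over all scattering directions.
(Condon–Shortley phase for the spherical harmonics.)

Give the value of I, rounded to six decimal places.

Rules hold: Σm=0, L=12 even, 5≤5≤7.
N = 13·3·11 = 429
Δ = 2!·10!·0!/13! = 1/858
Racah Σ t=1..1: t=1:−1/14400 = -1/14400
⇒ 3j(6 1 5; 0 0 0)² = 6/143, sgn +1
Racah Σ t=2..2: t=2:+1/161280 = 1/161280
⇒ 3j(6 1 5; 2 1 -3)² = 1/143, sgn +1
4πI² = N·(3j₀)²·(3jₘ)² = 18/143
I = +1·√(0.125874/4π) = 0.10008369

0.100084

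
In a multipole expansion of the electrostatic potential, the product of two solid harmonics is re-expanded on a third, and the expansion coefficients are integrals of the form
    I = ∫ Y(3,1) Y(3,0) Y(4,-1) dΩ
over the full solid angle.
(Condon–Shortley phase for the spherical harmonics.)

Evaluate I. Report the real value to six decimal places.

m-sum 0 ✓  L=10 even ✓  0≤4≤6 ✓
Π(2lᵢ+1) = 7×7×9 = 441
triangle coeff Δ(3,3,4) = 1/34650
Σ_t [0,2]: t=0:+1/72 t=1:−1/16 t=2:+1/72 = -5/144
(3j)²=2/77 [(3 3 4; 0 0 0)], sign=-1
Σ_t [0,2]: t=0:+1/48 t=1:−1/24 t=2:+1/288 = -5/288
(3j)²=5/462 [(3 3 4; 1 0 -1)], sign=+1
⇒ 4πI² = 15/121
I = (-1)√(15/121/(4π)) = -0.09932258

-0.099323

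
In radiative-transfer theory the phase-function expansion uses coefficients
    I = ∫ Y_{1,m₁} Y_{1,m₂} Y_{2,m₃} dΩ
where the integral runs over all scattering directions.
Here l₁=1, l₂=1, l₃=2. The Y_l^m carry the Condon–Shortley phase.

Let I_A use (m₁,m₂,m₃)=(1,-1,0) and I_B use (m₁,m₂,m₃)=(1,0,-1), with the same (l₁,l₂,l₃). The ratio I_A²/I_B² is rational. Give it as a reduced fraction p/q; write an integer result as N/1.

Shared (l₁,l₂,l₃)=(1,1,2): N and (l;000)² cancel in I_A²/I_B².
A: Δ = 0!·2!·2!/5! = 1/30; Racah Σ t=0..0: t=0:+1/4 = 1/4; ⇒ 3j(1 1 2; 1 -1 0)² = 1/30, sgn +1
B: Δ = 0!·2!·2!/5! = 1/30; Racah Σ t=0..0: t=0:+1/2 = 1/2; ⇒ 3j(1 1 2; 1 0 -1)² = 1/10, sgn -1
I_A²/I_B² = (1/30)/(1/10) = 1/3

1/3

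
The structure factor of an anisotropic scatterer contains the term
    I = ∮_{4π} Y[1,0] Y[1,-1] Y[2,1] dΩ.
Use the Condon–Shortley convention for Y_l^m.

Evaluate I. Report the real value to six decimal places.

-0.218510

Rules hold: Σm=0, L=4 even, 0≤2≤2.
N = 3·3·5 = 45
Δ = 0!·2!·2!/5! = 1/30
Racah Σ t=0..0: t=0:+1/1 = 1/1
⇒ 3j(1 1 2; 0 0 0)² = 2/15, sgn +1
Racah Σ t=0..0: t=0:+1/2 = 1/2
⇒ 3j(1 1 2; 0 -1 1)² = 1/10, sgn -1
4πI² = N·(3j₀)²·(3jₘ)² = 3/5
I = -1·√(0.6/4π) = -0.21850969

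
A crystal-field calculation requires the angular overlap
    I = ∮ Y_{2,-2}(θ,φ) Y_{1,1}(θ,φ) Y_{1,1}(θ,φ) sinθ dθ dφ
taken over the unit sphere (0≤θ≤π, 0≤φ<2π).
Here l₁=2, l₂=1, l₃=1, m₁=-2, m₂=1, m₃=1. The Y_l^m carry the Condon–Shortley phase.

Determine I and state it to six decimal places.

0.309019

Rules hold: Σm=0, L=4 even, 1≤1≤3.
N = 5·3·3 = 45
Δ = 2!·2!·0!/5! = 1/30
Racah Σ t=1..1: t=1:−1/1 = -1/1
⇒ 3j(2 1 1; 0 0 0)² = 2/15, sgn +1
Racah Σ t=2..2: t=2:+1/4 = 1/4
⇒ 3j(2 1 1; -2 1 1)² = 1/5, sgn +1
4πI² = N·(3j₀)²·(3jₘ)² = 6/5
I = +1·√(1.2/4π) = 0.30901936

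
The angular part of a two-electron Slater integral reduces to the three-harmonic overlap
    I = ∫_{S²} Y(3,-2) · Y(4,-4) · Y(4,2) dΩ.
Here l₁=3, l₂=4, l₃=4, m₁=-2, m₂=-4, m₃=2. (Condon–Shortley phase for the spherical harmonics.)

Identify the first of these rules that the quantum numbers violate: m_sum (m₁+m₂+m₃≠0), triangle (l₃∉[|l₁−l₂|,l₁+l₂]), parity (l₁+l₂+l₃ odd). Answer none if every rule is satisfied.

m_sum

azimuthal sum: -2 − 4 + 2 = -4  ✗
1 ≤ 4 ≤ 7 (triangle on l)
L = 3 + 4 + 4 = 11 (odd)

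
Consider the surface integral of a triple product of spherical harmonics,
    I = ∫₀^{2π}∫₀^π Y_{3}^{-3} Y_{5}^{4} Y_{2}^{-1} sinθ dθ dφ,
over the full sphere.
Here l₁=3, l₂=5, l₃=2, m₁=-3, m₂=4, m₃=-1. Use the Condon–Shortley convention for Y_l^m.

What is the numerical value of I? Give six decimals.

Checks pass: Σm=0; 10 even; l₃=2∈[2,8].
(2·3+1)(2·5+1)(2·2+1) = 385
Δ: 6! 0! 4! / 11! → 1/2310
sum: t=3:−1/144 = -1/144
3j²(3 5 2; 0 0 0) = Δ·Π!·Σ² = 10/231  (sign -1)
sum: t=6:+1/4320 = 1/4320
3j²(3 5 2; -3 4 -1) = Δ·Π!·Σ² = 2/55  (sign -1)
combine: 4πI² = 385·10/231·2/55 = 20/33
take √, sign +1: I = 0.21961050

0.219610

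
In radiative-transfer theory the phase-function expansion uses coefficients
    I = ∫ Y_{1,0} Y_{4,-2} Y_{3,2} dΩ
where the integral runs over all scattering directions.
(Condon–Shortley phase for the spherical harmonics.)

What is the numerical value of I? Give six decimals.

m-sum 0 ✓  L=8 even ✓  3≤3≤5 ✓
Π(2lᵢ+1) = 3×9×7 = 189
triangle coeff Δ(1,4,3) = 1/252
Σ_t [1,1]: t=1:−1/36 = -1/36
(3j)²=4/63 [(1 4 3; 0 0 0)], sign=+1
Σ_t [1,1]: t=1:−1/120 = -1/120
(3j)²=1/21 [(1 4 3; 0 -2 2)], sign=+1
⇒ 4πI² = 4/7
I = (+1)√(4/7/(4π)) = 0.21324362

0.213244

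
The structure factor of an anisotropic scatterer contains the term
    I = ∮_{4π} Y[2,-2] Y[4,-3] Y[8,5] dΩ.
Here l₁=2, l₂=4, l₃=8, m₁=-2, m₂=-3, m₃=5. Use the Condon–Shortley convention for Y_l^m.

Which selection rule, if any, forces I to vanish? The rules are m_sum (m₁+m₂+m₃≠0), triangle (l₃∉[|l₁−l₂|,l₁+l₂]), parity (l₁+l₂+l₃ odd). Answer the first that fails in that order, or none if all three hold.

triangle

m₁+m₂+m₃ = -2 − 3 + 5 = 0  ✓
triangle: |2−4|=2 ≤ l₃=8 ≤ 2+4=6  ✗
parity: l₁+l₂+l₃ = 14 is even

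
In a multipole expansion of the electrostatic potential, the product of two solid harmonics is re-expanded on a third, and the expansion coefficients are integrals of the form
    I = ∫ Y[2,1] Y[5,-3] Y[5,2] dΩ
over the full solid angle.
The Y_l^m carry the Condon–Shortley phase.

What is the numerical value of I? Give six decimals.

Rules hold: Σm=0, L=12 even, 3≤5≤7.
N = 5·11·11 = 605
Δ = 2!·2!·8!/13! = 1/38610
Racah Σ t=0..2: t=0:+1/2880 t=1:−1/576 t=2:+1/2880 = -1/960
⇒ 3j(2 5 5; 0 0 0)² = 10/429, sgn +1
Racah Σ t=0..1: t=0:+1/2880 t=1:−1/10080 = 1/4032
⇒ 3j(2 5 5; 1 -3 2)² = 10/429, sgn -1
4πI² = N·(3j₀)²·(3jₘ)² = 500/1521
I = -1·√(0.328731/4π) = -0.16173926

-0.161739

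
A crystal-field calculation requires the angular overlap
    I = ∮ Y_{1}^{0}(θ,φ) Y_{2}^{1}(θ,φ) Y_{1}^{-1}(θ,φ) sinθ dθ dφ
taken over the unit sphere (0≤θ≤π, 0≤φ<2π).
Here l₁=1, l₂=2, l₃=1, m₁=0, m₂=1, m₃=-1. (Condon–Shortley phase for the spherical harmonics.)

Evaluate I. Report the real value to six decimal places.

-0.218510

Checks pass: Σm=0; 4 even; l₃=1∈[1,3].
(2·1+1)(2·2+1)(2·1+1) = 45
Δ: 2! 0! 2! / 5! → 1/30
sum: t=1:−1/1 = -1/1
3j²(1 2 1; 0 0 0) = Δ·Π!·Σ² = 2/15  (sign +1)
sum: t=1:−1/2 = -1/2
3j²(1 2 1; 0 1 -1) = Δ·Π!·Σ² = 1/10  (sign -1)
combine: 4πI² = 45·2/15·1/10 = 3/5
take √, sign -1: I = -0.21850969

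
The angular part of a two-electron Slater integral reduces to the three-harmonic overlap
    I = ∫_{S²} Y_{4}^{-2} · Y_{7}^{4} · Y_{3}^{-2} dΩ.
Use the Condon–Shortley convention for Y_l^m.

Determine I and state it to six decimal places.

0.250850

m-sum 0 ✓  L=14 even ✓  3≤3≤11 ✓
Π(2lᵢ+1) = 9×15×7 = 945
triangle coeff Δ(4,7,3) = 1/45045
Σ_t [4,4]: t=4:+1/20736 = 1/20736
(3j)²=35/1287 [(4 7 3; 0 0 0)], sign=-1
Σ_t [6,6]: t=6:+1/172800 = 1/172800
(3j)²=2/65 [(4 7 3; -2 4 -2)], sign=-1
⇒ 4πI² = 1470/1859
I = (+1)√(1470/1859/(4π)) = 0.25084996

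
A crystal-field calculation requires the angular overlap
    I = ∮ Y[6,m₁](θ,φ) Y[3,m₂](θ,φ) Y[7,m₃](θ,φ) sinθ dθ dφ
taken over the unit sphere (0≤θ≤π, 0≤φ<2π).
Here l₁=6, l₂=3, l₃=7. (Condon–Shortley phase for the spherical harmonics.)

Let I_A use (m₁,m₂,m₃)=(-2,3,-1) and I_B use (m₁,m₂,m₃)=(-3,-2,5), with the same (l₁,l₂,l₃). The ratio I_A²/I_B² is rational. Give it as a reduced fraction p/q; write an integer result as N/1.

Shared (l₁,l₂,l₃)=(6,3,7): N and (l;000)² cancel in I_A²/I_B².
A: Δ = 2!·10!·4!/17! = 1/2042040; Racah Σ t=2..2: t=2:+1/829440 = 1/829440; ⇒ 3j(6 3 7; -2 3 -1)² = 35/2431, sgn +1
B: Δ = 2!·10!·4!/17! = 1/2042040; Racah Σ t=0..1: t=0:+1/4354560 t=1:−1/1935360 = -1/3483648; ⇒ 3j(6 3 7; -3 -2 5)² = 125/12376, sgn -1
I_A²/I_B² = (35/2431)/(125/12376) = 392/275

392/275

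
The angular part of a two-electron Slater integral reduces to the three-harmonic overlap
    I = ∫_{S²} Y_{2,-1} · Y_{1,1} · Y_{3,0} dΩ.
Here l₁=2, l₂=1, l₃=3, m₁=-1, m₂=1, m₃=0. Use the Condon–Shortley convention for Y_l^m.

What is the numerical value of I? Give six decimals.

0.143048

m-sum 0 ✓  L=6 even ✓  1≤3≤3 ✓
Π(2lᵢ+1) = 5×3×7 = 105
triangle coeff Δ(2,1,3) = 1/105
Σ_t [0,0]: t=0:+1/4 = 1/4
(3j)²=3/35 [(2 1 3; 0 0 0)], sign=-1
Σ_t [0,0]: t=0:+1/12 = 1/12
(3j)²=1/35 [(2 1 3; -1 1 0)], sign=-1
⇒ 4πI² = 9/35
I = (+1)√(9/35/(4π)) = 0.14304817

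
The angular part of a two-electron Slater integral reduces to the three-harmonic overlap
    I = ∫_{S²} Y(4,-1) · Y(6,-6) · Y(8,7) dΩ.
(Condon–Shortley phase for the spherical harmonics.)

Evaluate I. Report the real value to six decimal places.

0.210031

Rules hold: Σm=0, L=18 even, 2≤8≤10.
N = 9·13·17 = 1989
Δ = 2!·6!·10!/19! = 1/23279256
Racah Σ t=0..2: t=0:+1/1658880 t=1:−1/518400 t=2:+1/1658880 = -1/1382400
⇒ 3j(4 6 8; 0 0 0)² = 504/46189, sgn -1
Racah Σ t=0..0: t=0:+1/870912000 = 1/870912000
⇒ 3j(4 6 8; -1 -6 7)² = 33/1292, sgn -1
4πI² = N·(3j₀)²·(3jₘ)² = 3402/6137
I = +1·√(0.554343/4π) = 0.21003137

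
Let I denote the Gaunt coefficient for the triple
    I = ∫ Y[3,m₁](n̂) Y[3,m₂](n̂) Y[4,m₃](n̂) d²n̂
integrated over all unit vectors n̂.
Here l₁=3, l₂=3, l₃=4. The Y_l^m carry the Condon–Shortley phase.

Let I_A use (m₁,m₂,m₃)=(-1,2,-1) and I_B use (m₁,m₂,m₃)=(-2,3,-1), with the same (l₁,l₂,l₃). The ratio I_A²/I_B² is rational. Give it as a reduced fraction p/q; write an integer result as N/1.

16/15

Same 3,3,4: normalisation and zero-m 3j drop out of the ratio.
A: Δ: 2! 4! 4! / 11! → 1/34650; sum: t=1:−1/144 t=2:+1/48 = 1/72; 3j²(3 3 4; -1 2 -1) = Δ·Π!·Σ² = 16/693  (sign -1)
B: Δ: 2! 4! 4! / 11! → 1/34650; sum: t=2:+1/288 = 1/288; 3j²(3 3 4; -2 3 -1) = Δ·Π!·Σ² = 5/231  (sign -1)
I_A²/I_B² = (16/693)/(5/231) = 16/15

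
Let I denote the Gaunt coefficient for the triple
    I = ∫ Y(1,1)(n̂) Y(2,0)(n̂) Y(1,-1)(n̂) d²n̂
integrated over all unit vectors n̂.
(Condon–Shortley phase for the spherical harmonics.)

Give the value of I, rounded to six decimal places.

0.126157

Checks pass: Σm=0; 4 even; l₃=1∈[1,3].
(2·1+1)(2·2+1)(2·1+1) = 45
Δ: 2! 0! 2! / 5! → 1/30
sum: t=1:−1/1 = -1/1
3j²(1 2 1; 0 0 0) = Δ·Π!·Σ² = 2/15  (sign +1)
sum: t=0:+1/4 = 1/4
3j²(1 2 1; 1 0 -1) = Δ·Π!·Σ² = 1/30  (sign +1)
combine: 4πI² = 45·2/15·1/30 = 1/5
take √, sign +1: I = 0.12615663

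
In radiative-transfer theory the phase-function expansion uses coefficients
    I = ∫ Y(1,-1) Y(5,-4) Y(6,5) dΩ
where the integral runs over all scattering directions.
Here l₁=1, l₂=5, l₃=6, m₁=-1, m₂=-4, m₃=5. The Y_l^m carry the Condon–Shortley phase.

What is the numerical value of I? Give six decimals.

-0.303018

m-sum 0 ✓  L=12 even ✓  4≤6≤6 ✓
Π(2lᵢ+1) = 3×11×13 = 429
triangle coeff Δ(1,5,6) = 1/858
Σ_t [0,0]: t=0:+1/14400 = 1/14400
(3j)²=6/143 [(1 5 6; 0 0 0)], sign=+1
Σ_t [0,0]: t=0:+1/725760 = 1/725760
(3j)²=5/78 [(1 5 6; -1 -4 5)], sign=-1
⇒ 4πI² = 15/13
I = (-1)√(15/13/(4π)) = -0.30301841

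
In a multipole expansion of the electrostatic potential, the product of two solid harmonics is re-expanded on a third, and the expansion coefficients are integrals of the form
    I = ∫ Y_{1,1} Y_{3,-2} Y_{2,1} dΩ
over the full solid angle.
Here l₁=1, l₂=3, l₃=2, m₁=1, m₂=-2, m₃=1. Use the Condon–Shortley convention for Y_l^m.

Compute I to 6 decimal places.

m-sum 0 ✓  L=6 even ✓  2≤2≤4 ✓
Π(2lᵢ+1) = 3×7×5 = 105
triangle coeff Δ(1,3,2) = 1/105
Σ_t [1,1]: t=1:−1/4 = -1/4
(3j)²=3/35 [(1 3 2; 0 0 0)], sign=-1
Σ_t [0,0]: t=0:+1/12 = 1/12
(3j)²=2/21 [(1 3 2; 1 -2 1)], sign=-1
⇒ 4πI² = 6/7
I = (+1)√(6/7/(4π)) = 0.26116903

0.261169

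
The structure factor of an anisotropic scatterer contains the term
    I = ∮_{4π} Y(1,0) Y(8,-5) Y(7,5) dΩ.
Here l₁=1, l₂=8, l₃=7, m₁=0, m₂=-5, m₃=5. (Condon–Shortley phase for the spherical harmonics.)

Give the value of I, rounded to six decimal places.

-0.191081

m-sum 0 ✓  L=16 even ✓  7≤7≤9 ✓
Π(2lᵢ+1) = 3×17×15 = 765
triangle coeff Δ(1,8,7) = 1/2040
Σ_t [1,1]: t=1:−1/25401600 = -1/25401600
(3j)²=8/255 [(1 8 7; 0 0 0)], sign=+1
Σ_t [1,1]: t=1:−1/958003200 = -1/958003200
(3j)²=13/680 [(1 8 7; 0 -5 5)], sign=-1
⇒ 4πI² = 39/85
I = (-1)√(39/85/(4π)) = -0.19108118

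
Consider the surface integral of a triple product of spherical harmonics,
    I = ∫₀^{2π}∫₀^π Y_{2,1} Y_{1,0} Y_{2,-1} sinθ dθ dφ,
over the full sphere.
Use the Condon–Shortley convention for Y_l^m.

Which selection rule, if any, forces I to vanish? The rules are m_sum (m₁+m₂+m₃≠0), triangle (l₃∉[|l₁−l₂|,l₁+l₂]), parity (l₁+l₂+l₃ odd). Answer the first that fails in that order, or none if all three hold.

parity

azimuthal sum: 1 + 0 − 1 = 0  ✓
1 ≤ 2 ≤ 3 (triangle on l)  ✓
L = 2 + 1 + 2 = 5 (odd)  ✗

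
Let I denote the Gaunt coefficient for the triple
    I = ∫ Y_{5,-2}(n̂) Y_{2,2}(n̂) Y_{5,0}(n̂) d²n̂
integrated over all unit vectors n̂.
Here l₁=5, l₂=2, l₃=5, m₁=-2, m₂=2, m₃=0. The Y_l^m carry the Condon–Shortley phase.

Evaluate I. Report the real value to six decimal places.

-0.191372

Rules hold: Σm=0, L=12 even, 3≤5≤7.
N = 11·5·11 = 605
Δ = 2!·8!·2!/13! = 1/38610
Racah Σ t=0..2: t=0:+1/2880 t=1:−1/576 t=2:+1/2880 = -1/960
⇒ 3j(5 2 5; 0 0 0)² = 10/429, sgn +1
Racah Σ t=2..2: t=2:+1/2880 = 1/2880
⇒ 3j(5 2 5; -2 2 0)² = 14/429, sgn -1
4πI² = N·(3j₀)²·(3jₘ)² = 700/1521
I = -1·√(0.460224/4π) = -0.19137248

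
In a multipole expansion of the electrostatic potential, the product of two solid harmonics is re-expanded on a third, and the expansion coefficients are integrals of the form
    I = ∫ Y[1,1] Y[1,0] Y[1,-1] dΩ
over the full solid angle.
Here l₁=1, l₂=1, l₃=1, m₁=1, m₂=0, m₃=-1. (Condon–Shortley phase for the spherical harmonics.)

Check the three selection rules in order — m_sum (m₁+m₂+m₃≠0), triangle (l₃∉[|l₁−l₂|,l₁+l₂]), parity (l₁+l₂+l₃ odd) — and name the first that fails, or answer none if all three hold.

m₁+m₂+m₃ = 1 + 0 − 1 = 0  ✓
triangle: |1−1|=0 ≤ l₃=1 ≤ 1+1=2  ✓
parity: l₁+l₂+l₃ = 3 is odd  ✗

parity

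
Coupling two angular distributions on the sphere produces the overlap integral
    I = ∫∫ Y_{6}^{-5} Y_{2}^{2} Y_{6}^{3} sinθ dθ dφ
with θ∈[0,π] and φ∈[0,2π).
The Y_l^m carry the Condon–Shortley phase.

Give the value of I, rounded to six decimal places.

0.120286

m-sum 0 ✓  L=14 even ✓  4≤6≤8 ✓
Π(2lᵢ+1) = 13×5×13 = 845
triangle coeff Δ(6,2,6) = 1/90090
Σ_t [0,2]: t=0:+1/69120 t=1:−1/14400 t=2:+1/69120 = -7/172800
(3j)²=14/715 [(6 2 6; 0 0 0)], sign=-1
Σ_t [2,2]: t=2:+1/1451520 = 1/1451520
(3j)²=1/91 [(6 2 6; -5 2 3)], sign=-1
⇒ 4πI² = 2/11
I = (+1)√(2/11/(4π)) = 0.12028562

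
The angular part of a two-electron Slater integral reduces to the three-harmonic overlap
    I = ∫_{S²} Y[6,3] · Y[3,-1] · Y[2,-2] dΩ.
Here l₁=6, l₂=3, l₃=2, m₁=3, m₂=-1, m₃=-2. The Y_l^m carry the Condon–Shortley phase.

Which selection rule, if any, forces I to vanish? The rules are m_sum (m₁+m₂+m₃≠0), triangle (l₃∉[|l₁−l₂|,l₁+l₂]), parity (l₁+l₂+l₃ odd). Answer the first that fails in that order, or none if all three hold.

triangle

azimuthal sum: 3 − 1 − 2 = 0  ✓
3 ≤ 2 ≤ 9 (triangle on l)  ✗
L = 6 + 3 + 2 = 11 (odd)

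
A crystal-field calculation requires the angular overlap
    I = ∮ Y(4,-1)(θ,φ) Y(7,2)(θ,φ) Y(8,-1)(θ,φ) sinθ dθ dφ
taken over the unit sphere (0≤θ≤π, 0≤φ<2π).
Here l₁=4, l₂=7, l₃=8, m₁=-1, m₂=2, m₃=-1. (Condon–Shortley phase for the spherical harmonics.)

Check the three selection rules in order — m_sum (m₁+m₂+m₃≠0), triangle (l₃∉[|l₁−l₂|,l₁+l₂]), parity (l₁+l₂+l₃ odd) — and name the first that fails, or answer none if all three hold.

parity

Σmᵢ = 0  ✓
l₃∈[|l₁−l₂|,l₁+l₂]=[3,11], have l₃=8  ✓
Σlᵢ = 19 ⇒ odd  ✗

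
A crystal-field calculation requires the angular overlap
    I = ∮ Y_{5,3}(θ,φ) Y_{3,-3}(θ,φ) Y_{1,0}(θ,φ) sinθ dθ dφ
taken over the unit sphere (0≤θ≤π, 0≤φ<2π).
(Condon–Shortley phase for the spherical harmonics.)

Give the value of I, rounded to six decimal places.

l₃=1 ∉ [2,8] — triangle fails ⇒ I = 0

0.000000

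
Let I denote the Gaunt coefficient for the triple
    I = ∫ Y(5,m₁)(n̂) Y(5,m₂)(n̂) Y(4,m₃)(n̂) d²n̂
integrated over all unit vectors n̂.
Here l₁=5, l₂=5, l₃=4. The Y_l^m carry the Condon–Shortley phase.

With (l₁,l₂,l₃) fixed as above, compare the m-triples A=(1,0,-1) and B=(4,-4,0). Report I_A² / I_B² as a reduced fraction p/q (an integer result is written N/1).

Shared (l₁,l₂,l₃)=(5,5,4): N and (l;000)² cancel in I_A²/I_B².
A: Δ = 6!·4!·4!/15! = 1/3153150; Racah Σ t=1..4: t=1:−1/17280 t=2:+1/1152 t=3:−1/864 t=4:+1/6912 = -7/34560; ⇒ 3j(5 5 4; 1 0 -1)² = 1/429, sgn +1
B: Δ = 6!·4!·4!/15! = 1/3153150; Racah Σ t=0..1: t=0:+1/25920 t=1:−1/69120 = 1/41472; ⇒ 3j(5 5 4; 4 -4 0)² = 2/143, sgn +1
I_A²/I_B² = (1/429)/(2/143) = 1/6

1/6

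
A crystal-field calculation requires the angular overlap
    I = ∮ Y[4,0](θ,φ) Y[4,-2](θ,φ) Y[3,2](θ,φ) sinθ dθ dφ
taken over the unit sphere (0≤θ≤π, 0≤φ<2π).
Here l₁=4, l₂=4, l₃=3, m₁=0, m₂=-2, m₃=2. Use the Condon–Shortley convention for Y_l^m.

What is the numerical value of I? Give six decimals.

l₁+l₂+l₃=11 is odd: 3j(l;000)=0 ⇒ I=0

0.000000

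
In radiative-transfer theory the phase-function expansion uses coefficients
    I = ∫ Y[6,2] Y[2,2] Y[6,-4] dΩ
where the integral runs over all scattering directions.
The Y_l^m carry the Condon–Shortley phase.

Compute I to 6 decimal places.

m-sum 0 ✓  L=14 even ✓  4≤6≤8 ✓
Π(2lᵢ+1) = 13×5×13 = 845
triangle coeff Δ(6,2,6) = 1/90090
Σ_t [0,2]: t=0:+1/69120 t=1:−1/14400 t=2:+1/69120 = -7/172800
(3j)²=14/715 [(6 2 6; 0 0 0)], sign=-1
Σ_t [2,2]: t=2:+1/322560 = 1/322560
(3j)²=18/1001 [(6 2 6; 2 2 -4)], sign=+1
⇒ 4πI² = 36/121
I = (-1)√(36/121/(4π)) = -0.15386989

-0.153870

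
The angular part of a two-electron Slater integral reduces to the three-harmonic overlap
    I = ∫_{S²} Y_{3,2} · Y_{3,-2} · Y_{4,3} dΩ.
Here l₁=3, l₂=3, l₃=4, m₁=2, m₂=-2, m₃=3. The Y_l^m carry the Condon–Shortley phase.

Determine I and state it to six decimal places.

0.000000

m-sum = 2 − 2 + 3 = 3 ≠ 0 ⇒ I = 0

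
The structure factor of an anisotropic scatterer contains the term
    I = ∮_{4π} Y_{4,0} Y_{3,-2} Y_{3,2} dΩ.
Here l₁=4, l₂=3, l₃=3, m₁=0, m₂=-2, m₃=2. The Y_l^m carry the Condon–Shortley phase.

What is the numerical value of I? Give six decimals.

Rules hold: Σm=0, L=10 even, 1≤3≤7.
N = 9·7·7 = 441
Δ = 4!·4!·2!/11! = 1/34650
Racah Σ t=1..3: t=1:−1/72 t=2:+1/16 t=3:−1/72 = 5/144
⇒ 3j(4 3 3; 0 0 0)² = 2/77, sgn -1
Racah Σ t=0..1: t=0:+1/576 t=1:−1/72 = -7/576
⇒ 3j(4 3 3; 0 -2 2)² = 7/198, sgn +1
4πI² = N·(3j₀)²·(3jₘ)² = 49/121
I = -1·√(0.404959/4π) = -0.17951487

-0.179515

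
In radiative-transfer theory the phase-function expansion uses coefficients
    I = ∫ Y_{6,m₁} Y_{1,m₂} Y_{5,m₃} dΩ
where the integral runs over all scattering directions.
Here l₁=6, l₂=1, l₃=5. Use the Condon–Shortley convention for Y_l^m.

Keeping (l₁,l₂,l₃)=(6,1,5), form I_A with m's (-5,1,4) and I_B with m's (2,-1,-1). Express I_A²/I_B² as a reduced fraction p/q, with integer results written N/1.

55/28

Shared (l₁,l₂,l₃)=(6,1,5): N and (l;000)² cancel in I_A²/I_B².
A: Δ = 2!·10!·0!/13! = 1/858; Racah Σ t=2..2: t=2:+1/725760 = 1/725760; ⇒ 3j(6 1 5; -5 1 4)² = 5/78, sgn -1
B: Δ = 2!·10!·0!/13! = 1/858; Racah Σ t=0..0: t=0:+1/34560 = 1/34560; ⇒ 3j(6 1 5; 2 -1 -1)² = 14/429, sgn +1
I_A²/I_B² = (5/78)/(14/429) = 55/28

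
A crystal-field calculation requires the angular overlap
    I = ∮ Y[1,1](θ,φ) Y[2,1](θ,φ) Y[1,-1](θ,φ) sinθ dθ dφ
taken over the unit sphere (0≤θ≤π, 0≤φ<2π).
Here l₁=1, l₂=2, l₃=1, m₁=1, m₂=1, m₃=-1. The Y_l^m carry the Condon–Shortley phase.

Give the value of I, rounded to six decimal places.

0.000000

1 + 1 − 1 = 1 ≠ 0: azimuthal integral kills it; I = 0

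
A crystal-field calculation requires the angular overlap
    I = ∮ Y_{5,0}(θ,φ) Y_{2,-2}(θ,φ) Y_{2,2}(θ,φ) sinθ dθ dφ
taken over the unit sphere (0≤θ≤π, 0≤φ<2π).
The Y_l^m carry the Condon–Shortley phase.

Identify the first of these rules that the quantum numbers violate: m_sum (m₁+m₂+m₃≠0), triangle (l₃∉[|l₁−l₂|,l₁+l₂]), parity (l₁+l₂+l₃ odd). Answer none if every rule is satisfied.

triangle

m₁+m₂+m₃ = 0 − 2 + 2 = 0  ✓
triangle: |5−2|=3 ≤ l₃=2 ≤ 5+2=7  ✗
parity: l₁+l₂+l₃ = 9 is odd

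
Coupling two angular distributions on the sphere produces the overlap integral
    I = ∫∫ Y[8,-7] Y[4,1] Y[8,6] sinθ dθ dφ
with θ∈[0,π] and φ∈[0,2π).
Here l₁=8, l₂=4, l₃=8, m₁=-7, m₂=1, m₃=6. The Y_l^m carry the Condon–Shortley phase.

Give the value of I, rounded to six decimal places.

0.109103

Rules hold: Σm=0, L=20 even, 4≤8≤12.
N = 17·9·17 = 2601
Δ = 4!·12!·4!/21! = 1/185175900
Racah Σ t=0..4: t=0:+1/557383680 t=1:−1/21772800 t=2:+1/8294400 t=3:−1/21772800 t=4:+1/557383680 = 1/30965760
⇒ 3j(8 4 8; 0 0 0)² = 36/4199, sgn +1
Racah Σ t=3..4: t=3:−1/11496038400 t=4:+1/5748019200 = 1/11496038400
⇒ 3j(8 4 8; -7 1 6)² = 13/1938, sgn +1
4πI² = N·(3j₀)²·(3jₘ)² = 54/361
I = +1·√(0.149584/4π) = 0.10910342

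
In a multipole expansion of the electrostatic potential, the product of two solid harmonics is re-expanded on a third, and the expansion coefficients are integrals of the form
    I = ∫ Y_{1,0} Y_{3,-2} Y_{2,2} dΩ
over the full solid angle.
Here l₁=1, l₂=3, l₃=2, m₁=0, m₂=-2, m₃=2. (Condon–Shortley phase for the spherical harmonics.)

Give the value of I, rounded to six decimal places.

0.184674

Checks pass: Σm=0; 6 even; l₃=2∈[2,4].
(2·1+1)(2·3+1)(2·2+1) = 105
Δ: 2! 0! 4! / 7! → 1/105
sum: t=1:−1/4 = -1/4
3j²(1 3 2; 0 0 0) = Δ·Π!·Σ² = 3/35  (sign -1)
sum: t=1:−1/24 = -1/24
3j²(1 3 2; 0 -2 2) = Δ·Π!·Σ² = 1/21  (sign -1)
combine: 4πI² = 105·3/35·1/21 = 3/7
take √, sign +1: I = 0.18467439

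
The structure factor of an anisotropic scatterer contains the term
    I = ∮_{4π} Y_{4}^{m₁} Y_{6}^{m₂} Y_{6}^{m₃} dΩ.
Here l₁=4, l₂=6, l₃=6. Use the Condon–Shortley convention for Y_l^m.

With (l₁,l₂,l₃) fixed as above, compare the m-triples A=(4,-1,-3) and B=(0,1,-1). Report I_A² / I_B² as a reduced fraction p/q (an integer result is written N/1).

3087/1024

Shared (l₁,l₂,l₃)=(4,6,6): N and (l;000)² cancel in I_A²/I_B².
A: Δ = 4!·4!·8!/17! = 1/15315300; Racah Σ t=0..0: t=0:+1/414720 = 1/414720; ⇒ 3j(4 6 6; 4 -1 -3)² = 49/2431, sgn -1
B: Δ = 4!·4!·8!/17! = 1/15315300; Racah Σ t=0..4: t=0:+1/2903040 t=1:−1/51840 t=2:+1/11520 t=3:−1/20736 t=4:+1/414720 = 1/45360; ⇒ 3j(4 6 6; 0 1 -1)² = 1024/153153, sgn -1
I_A²/I_B² = (49/2431)/(1024/153153) = 3087/1024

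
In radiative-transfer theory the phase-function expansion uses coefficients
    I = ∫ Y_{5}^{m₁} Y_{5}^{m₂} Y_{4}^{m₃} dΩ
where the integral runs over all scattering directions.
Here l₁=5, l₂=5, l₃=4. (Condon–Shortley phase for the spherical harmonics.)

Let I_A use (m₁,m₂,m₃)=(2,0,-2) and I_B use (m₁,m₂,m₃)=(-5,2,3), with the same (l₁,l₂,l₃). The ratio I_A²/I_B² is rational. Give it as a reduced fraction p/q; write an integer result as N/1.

1/2

Shared (l₁,l₂,l₃)=(5,5,4): N and (l;000)² cancel in I_A²/I_B².
A: Δ = 6!·4!·4!/15! = 1/3153150; Racah Σ t=1..3: t=1:−1/11520 t=2:+1/1728 t=3:−1/3456 = 7/34560; ⇒ 3j(5 5 4; 2 0 -2)² = 7/858, sgn +1
B: Δ = 6!·4!·4!/15! = 1/3153150; Racah Σ t=6..6: t=6:+1/103680 = 1/103680; ⇒ 3j(5 5 4; -5 2 3)² = 7/429, sgn -1
I_A²/I_B² = (7/858)/(7/429) = 1/2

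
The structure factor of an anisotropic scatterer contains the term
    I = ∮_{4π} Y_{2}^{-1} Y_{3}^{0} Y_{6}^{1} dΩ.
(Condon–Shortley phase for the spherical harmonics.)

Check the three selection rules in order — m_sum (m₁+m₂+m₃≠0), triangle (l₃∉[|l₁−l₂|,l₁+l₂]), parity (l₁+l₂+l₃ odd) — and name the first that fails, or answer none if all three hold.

Σmᵢ = 0  ✓
l₃∈[|l₁−l₂|,l₁+l₂]=[1,5], have l₃=6  ✗
Σlᵢ = 11 ⇒ odd

triangle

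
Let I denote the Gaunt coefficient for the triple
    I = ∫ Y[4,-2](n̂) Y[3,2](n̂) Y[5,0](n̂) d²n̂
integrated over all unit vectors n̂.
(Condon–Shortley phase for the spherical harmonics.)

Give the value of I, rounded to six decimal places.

-0.171327

m-sum 0 ✓  L=12 even ✓  1≤5≤7 ✓
Π(2lᵢ+1) = 9×7×11 = 693
triangle coeff Δ(4,3,5) = 1/180180
Σ_t [0,2]: t=0:+1/576 t=1:−1/144 t=2:+1/576 = -1/288
(3j)²=20/1001 [(4 3 5; 0 0 0)], sign=+1
Σ_t [1,2]: t=1:−1/2880 t=2:+1/576 = 1/720
(3j)²=80/3003 [(4 3 5; -2 2 0)], sign=-1
⇒ 4πI² = 4800/13013
I = (-1)√(4800/13013/(4π)) = -0.17132746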